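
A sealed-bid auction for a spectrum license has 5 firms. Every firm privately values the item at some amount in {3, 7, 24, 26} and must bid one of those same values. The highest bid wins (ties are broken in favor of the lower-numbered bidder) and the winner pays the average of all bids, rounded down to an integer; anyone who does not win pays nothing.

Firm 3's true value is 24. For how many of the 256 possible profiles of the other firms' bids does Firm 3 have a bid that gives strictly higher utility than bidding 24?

Others bid (3, 3, 3, 3): truth gives 17; bid 7 gives 21 > 17. Violating.
Others bid (3, 3, 3, 7): truth gives 16; bid 7 gives 20 > 16. Violating.
Others bid (3, 3, 3, 26): truth gives 0; bid 26 gives 12 > 0. Violating.
Others bid (3, 3, 7, 3): truth gives 16; bid 7 gives 20 > 16. Violating.
Others bid (3, 3, 3, 24): truth gives 13; no alternative beats it.
Others bid (3, 3, 7, 24): truth gives 12; no alternative beats it.
(Checking all 256 profiles: 108 have a profitable deviation, 148 do not.)

108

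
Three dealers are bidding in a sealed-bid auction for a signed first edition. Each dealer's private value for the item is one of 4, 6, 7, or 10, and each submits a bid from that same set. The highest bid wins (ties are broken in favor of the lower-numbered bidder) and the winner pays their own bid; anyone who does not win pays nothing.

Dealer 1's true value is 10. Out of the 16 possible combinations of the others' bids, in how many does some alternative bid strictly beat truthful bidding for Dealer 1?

Others bid (4, 4): truth gives 0; bid 4 gives 6 > 0. Violating.
Others bid (4, 6): truth gives 0; bid 6 gives 4 > 0. Violating.
Others bid (4, 7): truth gives 0; bid 7 gives 3 > 0. Violating.
Others bid (6, 4): truth gives 0; bid 6 gives 4 > 0. Violating.
Others bid (4, 10): truth gives 0; no alternative beats it.
Others bid (6, 10): truth gives 0; no alternative beats it.
(Checking all 16 profiles: 9 have a profitable deviation, 7 do not.)

9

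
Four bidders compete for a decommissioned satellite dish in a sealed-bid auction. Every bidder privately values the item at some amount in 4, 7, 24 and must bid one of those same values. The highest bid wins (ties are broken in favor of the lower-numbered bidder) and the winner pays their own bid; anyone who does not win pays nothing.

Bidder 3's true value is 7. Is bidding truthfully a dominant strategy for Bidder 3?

Yes

Check each profile of the others' bids and compare truth against every alternative bid.
Others bid (4, 4, 4): truth gives 0, best alternative gives 0.
Others bid (4, 4, 7): truth gives 0, best alternative gives 0.
Others bid (4, 4, 24): truth gives 0, best alternative gives 0.
Others bid (4, 7, 4): truth gives 0, best alternative gives 0.
Others bid (4, 7, 7): truth gives 0, best alternative gives 0.
Others bid (4, 7, 24): truth gives 0, best alternative gives 0.
(Remaining 21 profiles checked similarly; truth is weakly best in each.)
In every case the truthful bid is at least as good as any alternative, so it is a dominant strategy.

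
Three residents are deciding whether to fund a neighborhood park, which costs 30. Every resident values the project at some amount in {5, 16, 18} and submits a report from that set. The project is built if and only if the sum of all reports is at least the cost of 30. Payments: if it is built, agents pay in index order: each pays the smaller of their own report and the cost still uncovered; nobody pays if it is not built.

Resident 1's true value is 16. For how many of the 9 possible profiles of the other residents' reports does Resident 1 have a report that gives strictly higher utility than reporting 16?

Others report (16, 16): truth gives 0; report 5 gives 11 > 0. Violating.
Others report (16, 18): truth gives 0; report 5 gives 11 > 0. Violating.
Others report (18, 16): truth gives 0; report 5 gives 11 > 0. Violating.
Others report (18, 18): truth gives 0; report 5 gives 11 > 0. Violating.
Others report (5, 5): truth gives 0; no alternative beats it.
Others report (5, 16): truth gives 0; no alternative beats it.
(Checking all 9 profiles: 4 have a profitable deviation, 5 do not.)

4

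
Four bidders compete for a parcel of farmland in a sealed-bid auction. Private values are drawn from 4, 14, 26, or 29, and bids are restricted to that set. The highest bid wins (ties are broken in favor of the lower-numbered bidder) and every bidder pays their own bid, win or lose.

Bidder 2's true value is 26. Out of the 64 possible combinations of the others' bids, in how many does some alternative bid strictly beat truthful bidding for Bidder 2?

Others bid (4, 4, 4): truth gives 0; bid 14 gives 12 > 0. Violating.
Others bid (4, 4, 14): truth gives 0; bid 14 gives 12 > 0. Violating.
Others bid (4, 4, 29): truth gives -26; bid 29 gives -3 > -26. Violating.
Others bid (4, 14, 4): truth gives 0; bid 14 gives 12 > 0. Violating.
Others bid (4, 4, 26): truth gives 0; no alternative beats it.
Others bid (4, 14, 26): truth gives 0; no alternative beats it.
(Checking all 64 profiles: 50 have a profitable deviation, 14 do not.)

50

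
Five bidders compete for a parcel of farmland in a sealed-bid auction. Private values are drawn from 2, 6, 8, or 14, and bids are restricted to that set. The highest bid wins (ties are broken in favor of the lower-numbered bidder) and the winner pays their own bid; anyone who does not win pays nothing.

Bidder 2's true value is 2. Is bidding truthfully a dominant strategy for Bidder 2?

Yes

Check each profile of the others' bids and compare truth against every alternative bid.
Others bid (2, 2, 2, 2): truth gives 0, best alternative gives -4.
Others bid (2, 2, 2, 6): truth gives 0, best alternative gives -4.
Others bid (2, 2, 6, 2): truth gives 0, best alternative gives -4.
Others bid (2, 2, 6, 6): truth gives 0, best alternative gives -4.
Others bid (2, 6, 2, 2): truth gives 0, best alternative gives -4.
Others bid (2, 6, 2, 6): truth gives 0, best alternative gives -4.
(Remaining 250 profiles checked similarly; truth is weakly best in each.)
In every case the truthful bid is at least as good as any alternative, so it is a dominant strategy.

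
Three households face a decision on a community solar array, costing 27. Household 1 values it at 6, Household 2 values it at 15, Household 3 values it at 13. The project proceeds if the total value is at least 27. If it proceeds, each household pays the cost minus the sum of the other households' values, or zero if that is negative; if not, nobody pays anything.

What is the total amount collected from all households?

14

Total value 34 ≥ cost 27, so it is built.
Household 1: others sum to 28; max(0, 27 - 28) = 0.
Household 2: others sum to 19; max(0, 27 - 19) = 8.
Household 3: others sum to 21; max(0, 27 - 21) = 6.
Total collected = 0 + 8 + 6 = 14.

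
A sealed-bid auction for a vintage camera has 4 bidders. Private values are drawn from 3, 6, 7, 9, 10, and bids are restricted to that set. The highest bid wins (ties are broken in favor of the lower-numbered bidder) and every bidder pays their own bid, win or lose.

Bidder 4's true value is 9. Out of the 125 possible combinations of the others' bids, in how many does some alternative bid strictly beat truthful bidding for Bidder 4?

106

Others bid (3, 3, 3): truth gives 0; bid 6 gives 3 > 0. Violating.
Others bid (3, 3, 6): truth gives 0; bid 7 gives 2 > 0. Violating.
Others bid (3, 3, 9): truth gives -9; bid 10 gives -1 > -9. Violating.
Others bid (3, 3, 10): truth gives -9; bid 3 gives -3 > -9. Violating.
Others bid (3, 3, 7): truth gives 0; no alternative beats it.
Others bid (3, 6, 7): truth gives 0; no alternative beats it.
(Checking all 125 profiles: 106 have a profitable deviation, 19 do not.)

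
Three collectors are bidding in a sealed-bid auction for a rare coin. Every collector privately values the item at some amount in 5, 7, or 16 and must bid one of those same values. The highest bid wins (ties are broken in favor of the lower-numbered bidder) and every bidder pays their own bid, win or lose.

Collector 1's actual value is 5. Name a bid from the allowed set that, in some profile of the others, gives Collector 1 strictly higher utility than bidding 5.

7

Suppose Collector 2 bids 5 and Collector 3 bids 7.
Bid 5: loses but pays 5, utility -5.
Bid 7: wins, pays 7, utility 5 - 7 = -2.
So bidding 7 beats truth here (-2 > -5).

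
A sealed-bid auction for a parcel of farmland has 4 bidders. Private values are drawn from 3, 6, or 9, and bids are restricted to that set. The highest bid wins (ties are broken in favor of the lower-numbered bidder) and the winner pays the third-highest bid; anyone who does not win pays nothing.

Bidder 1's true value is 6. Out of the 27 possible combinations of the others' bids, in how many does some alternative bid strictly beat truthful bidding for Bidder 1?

3

Others bid (3, 3, 9): truth gives 0; bid 9 gives 3 > 0. Violating.
Others bid (3, 9, 3): truth gives 0; bid 9 gives 3 > 0. Violating.
Others bid (9, 3, 3): truth gives 0; bid 9 gives 3 > 0. Violating.
Others bid (3, 3, 3): truth gives 3; no alternative beats it.
Others bid (3, 3, 6): truth gives 3; no alternative beats it.
(Checking all 27 profiles: 3 have a profitable deviation, 24 do not.)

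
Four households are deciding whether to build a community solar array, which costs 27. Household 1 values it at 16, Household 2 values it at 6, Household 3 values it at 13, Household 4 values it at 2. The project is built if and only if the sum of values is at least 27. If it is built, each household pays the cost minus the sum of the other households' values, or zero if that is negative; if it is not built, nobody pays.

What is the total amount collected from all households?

9

Total value 37 ≥ cost 27, so it is built.
Household 1: others sum to 21; max(0, 27 - 21) = 6.
Household 2: others sum to 31; max(0, 27 - 31) = 0.
Household 3: others sum to 24; max(0, 27 - 24) = 3.
Household 4: others sum to 35; max(0, 27 - 35) = 0.
Total collected = 6 + 0 + 3 + 0 = 9.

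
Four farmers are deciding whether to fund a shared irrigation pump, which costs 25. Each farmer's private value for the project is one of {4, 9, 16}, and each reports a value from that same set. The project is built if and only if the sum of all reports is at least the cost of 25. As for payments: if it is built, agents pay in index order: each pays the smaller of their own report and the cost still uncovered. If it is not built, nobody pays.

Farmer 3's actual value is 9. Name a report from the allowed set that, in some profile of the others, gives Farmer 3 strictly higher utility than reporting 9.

Suppose Farmer 1 reports 4, Farmer 2 reports 4 and Farmer 4 reports 16.
Report 9: project built, pays 9, utility 9 - 9 = 0.
Report 4: project built, pays 4, utility 9 - 4 = 5.
So reporting 4 beats truth here (5 > 0).

4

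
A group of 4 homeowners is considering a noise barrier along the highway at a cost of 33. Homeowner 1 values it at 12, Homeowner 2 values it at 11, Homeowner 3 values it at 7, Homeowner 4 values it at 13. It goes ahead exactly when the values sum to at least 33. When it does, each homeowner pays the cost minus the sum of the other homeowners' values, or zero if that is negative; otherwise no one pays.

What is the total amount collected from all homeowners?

6

Total value 43 ≥ cost 33, so it is built.
Homeowner 1: others sum to 31; max(0, 33 - 31) = 2.
Homeowner 2: others sum to 32; max(0, 33 - 32) = 1.
Homeowner 3: others sum to 36; max(0, 33 - 36) = 0.
Homeowner 4: others sum to 30; max(0, 33 - 30) = 3.
Total collected = 2 + 1 + 0 + 3 = 6.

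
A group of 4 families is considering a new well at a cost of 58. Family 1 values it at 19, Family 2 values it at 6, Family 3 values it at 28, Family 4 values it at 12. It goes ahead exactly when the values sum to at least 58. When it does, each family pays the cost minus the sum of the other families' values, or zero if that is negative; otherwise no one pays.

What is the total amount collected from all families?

Total value 65 ≥ cost 58, so it is built.
Family 1: others sum to 46; max(0, 58 - 46) = 12.
Family 2: others sum to 59; max(0, 58 - 59) = 0.
Family 3: others sum to 37; max(0, 58 - 37) = 21.
Family 4: others sum to 53; max(0, 58 - 53) = 5.
Total collected = 12 + 0 + 21 + 5 = 38.

38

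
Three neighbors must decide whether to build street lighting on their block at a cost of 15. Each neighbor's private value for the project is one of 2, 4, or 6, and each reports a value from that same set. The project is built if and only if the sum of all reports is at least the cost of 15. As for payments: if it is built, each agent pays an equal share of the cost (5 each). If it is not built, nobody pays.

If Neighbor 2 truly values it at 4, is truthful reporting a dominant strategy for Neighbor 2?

Consider the case where Neighbor 1 reports 6 and Neighbor 3 reports 6.
Truthful report 4: project built, pays 5, utility 4 - 5 = -1.
Report 2 instead: project not built, utility 0.
Since 0 > -1, reporting 2 is strictly better here, so truthful reporting is not dominant.

No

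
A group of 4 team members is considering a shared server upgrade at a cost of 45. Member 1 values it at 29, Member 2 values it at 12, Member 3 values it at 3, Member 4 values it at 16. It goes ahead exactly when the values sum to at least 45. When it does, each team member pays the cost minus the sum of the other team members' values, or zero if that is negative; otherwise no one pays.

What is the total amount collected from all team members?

15

Total value 60 ≥ cost 45, so it is built.
Member 1: others sum to 31; max(0, 45 - 31) = 14.
Member 2: others sum to 48; max(0, 45 - 48) = 0.
Member 3: others sum to 57; max(0, 45 - 57) = 0.
Member 4: others sum to 44; max(0, 45 - 44) = 1.
Total collected = 14 + 0 + 0 + 1 = 15.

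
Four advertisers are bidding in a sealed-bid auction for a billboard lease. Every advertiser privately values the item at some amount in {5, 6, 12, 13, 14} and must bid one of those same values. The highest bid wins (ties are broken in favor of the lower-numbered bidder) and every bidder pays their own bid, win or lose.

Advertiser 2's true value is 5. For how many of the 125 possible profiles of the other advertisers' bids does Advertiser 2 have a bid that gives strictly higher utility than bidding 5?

4

Others bid (5, 5, 5): truth gives -5; bid 6 gives -1 > -5. Violating.
Others bid (5, 5, 6): truth gives -5; bid 6 gives -1 > -5. Violating.
Others bid (5, 6, 5): truth gives -5; bid 6 gives -1 > -5. Violating.
Others bid (5, 6, 6): truth gives -5; bid 6 gives -1 > -5. Violating.
Others bid (5, 5, 12): truth gives -5; no alternative beats it.
Others bid (5, 5, 13): truth gives -5; no alternative beats it.
(Checking all 125 profiles: 4 have a profitable deviation, 121 do not.)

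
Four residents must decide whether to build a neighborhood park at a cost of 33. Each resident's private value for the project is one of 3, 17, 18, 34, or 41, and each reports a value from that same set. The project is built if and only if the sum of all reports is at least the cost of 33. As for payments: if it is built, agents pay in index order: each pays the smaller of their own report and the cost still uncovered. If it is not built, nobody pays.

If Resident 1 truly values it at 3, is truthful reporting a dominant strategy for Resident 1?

Check each profile of the others' reports and compare truth against every alternative report.
Others report (3, 3, 17): truth gives 0, best alternative gives -14.
Others report (3, 3, 18): truth gives 0, best alternative gives -14.
Others report (3, 3, 34): truth gives 0, best alternative gives -14.
Others report (3, 3, 41): truth gives 0, best alternative gives -14.
Others report (3, 17, 3): truth gives 0, best alternative gives -14.
Others report (3, 17, 17): truth gives 0, best alternative gives -14.
(Remaining 119 profiles checked similarly; truth is weakly best in each.)
In every case the truthful report is at least as good as any alternative, so it is a dominant strategy.

Yes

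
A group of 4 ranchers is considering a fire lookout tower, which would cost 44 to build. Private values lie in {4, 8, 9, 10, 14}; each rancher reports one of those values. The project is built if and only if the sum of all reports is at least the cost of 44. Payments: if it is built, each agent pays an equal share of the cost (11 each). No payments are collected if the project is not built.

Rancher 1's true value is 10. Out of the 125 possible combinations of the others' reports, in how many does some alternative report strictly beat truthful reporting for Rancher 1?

Others report (8, 14, 14): truth gives -1; report 4 gives 0 > -1. Violating.
Others report (9, 14, 14): truth gives -1; report 4 gives 0 > -1. Violating.
Others report (10, 10, 14): truth gives -1; report 4 gives 0 > -1. Violating.
Others report (10, 14, 10): truth gives -1; report 4 gives 0 > -1. Violating.
Others report (4, 4, 4): truth gives 0; no alternative beats it.
Others report (4, 4, 8): truth gives 0; no alternative beats it.
(Checking all 125 profiles: 12 have a profitable deviation, 113 do not.)

12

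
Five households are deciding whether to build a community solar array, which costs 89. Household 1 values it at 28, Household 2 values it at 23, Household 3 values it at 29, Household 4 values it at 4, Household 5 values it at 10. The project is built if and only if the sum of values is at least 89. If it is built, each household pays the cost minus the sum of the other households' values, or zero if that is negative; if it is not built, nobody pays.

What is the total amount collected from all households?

70

Total value 94 ≥ cost 89, so it is built.
Household 1: others sum to 66; max(0, 89 - 66) = 23.
Household 2: others sum to 71; max(0, 89 - 71) = 18.
Household 3: others sum to 65; max(0, 89 - 65) = 24.
Household 4: others sum to 90; max(0, 89 - 90) = 0.
Household 5: others sum to 84; max(0, 89 - 84) = 5.
Total collected = 23 + 18 + 24 + 0 + 5 = 70.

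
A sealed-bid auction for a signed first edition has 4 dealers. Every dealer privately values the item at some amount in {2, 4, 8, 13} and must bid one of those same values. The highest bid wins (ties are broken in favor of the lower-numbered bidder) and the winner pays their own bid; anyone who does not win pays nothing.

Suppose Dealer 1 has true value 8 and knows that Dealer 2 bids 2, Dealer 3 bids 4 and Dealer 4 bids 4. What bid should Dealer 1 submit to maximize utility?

Bid 2: loses, pays 0, utility 0.
Bid 4: wins, pays 4, utility 8 - 4 = 4.
Bid 8: wins, pays 8, utility 8 - 8 = 0.
Bid 13: wins, pays 13, utility 8 - 13 = -5.
The best choice is 4 with utility 4.

4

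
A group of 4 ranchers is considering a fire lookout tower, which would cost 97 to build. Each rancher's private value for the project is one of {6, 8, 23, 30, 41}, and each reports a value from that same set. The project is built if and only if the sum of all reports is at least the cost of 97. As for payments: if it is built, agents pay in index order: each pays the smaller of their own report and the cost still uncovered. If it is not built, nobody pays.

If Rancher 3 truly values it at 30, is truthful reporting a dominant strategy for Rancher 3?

No

Consider the case where Rancher 1 reports 6, Rancher 2 reports 30 and Rancher 4 reports 41.
Truthful report 30: project built, pays 30, utility 30 - 30 = 0.
Report 23 instead: project built, pays 23, utility 30 - 23 = 7.
Since 7 > 0, reporting 23 is strictly better here, so truthful reporting is not dominant.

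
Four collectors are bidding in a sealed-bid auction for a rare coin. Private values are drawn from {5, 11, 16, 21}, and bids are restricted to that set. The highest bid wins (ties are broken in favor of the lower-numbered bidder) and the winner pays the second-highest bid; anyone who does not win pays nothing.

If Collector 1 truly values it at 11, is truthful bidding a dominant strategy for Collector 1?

Yes

Check each profile of the others' bids and compare truth against every alternative bid.
Others bid (5, 5, 5): truth gives 6, best alternative gives 6.
Others bid (5, 5, 11): truth gives 0, best alternative gives 0.
Others bid (5, 5, 16): truth gives 0, best alternative gives 0.
Others bid (5, 5, 21): truth gives 0, best alternative gives 0.
Others bid (5, 11, 5): truth gives 0, best alternative gives 0.
Others bid (5, 11, 11): truth gives 0, best alternative gives 0.
(Remaining 58 profiles checked similarly; truth is weakly best in each.)
In every case the truthful bid is at least as good as any alternative, so it is a dominant strategy.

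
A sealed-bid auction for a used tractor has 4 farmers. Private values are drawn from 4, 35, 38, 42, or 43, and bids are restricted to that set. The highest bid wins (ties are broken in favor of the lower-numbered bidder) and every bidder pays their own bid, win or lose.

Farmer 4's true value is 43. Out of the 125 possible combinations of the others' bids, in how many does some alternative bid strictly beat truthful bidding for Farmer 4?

Others bid (4, 4, 4): truth gives 0; bid 35 gives 8 > 0. Violating.
Others bid (4, 4, 35): truth gives 0; bid 38 gives 5 > 0. Violating.
Others bid (4, 4, 38): truth gives 0; bid 42 gives 1 > 0. Violating.
Others bid (4, 4, 43): truth gives -43; bid 4 gives -4 > -43. Violating.
Others bid (4, 4, 42): truth gives 0; no alternative beats it.
Others bid (4, 35, 42): truth gives 0; no alternative beats it.
(Checking all 125 profiles: 88 have a profitable deviation, 37 do not.)

88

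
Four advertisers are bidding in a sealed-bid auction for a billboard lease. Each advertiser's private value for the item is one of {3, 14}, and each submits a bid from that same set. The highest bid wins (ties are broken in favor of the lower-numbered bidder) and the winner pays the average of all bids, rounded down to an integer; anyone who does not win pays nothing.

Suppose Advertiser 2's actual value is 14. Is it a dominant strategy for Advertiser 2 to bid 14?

Check each profile of the others' bids and compare truth against every alternative bid.
Others bid (3, 3, 3): truth gives 9, best alternative gives 0.
Others bid (3, 3, 14): truth gives 6, best alternative gives 0.
Others bid (3, 14, 3): truth gives 6, best alternative gives 0.
Others bid (3, 14, 14): truth gives 3, best alternative gives 0.
Others bid (14, 3, 3): truth gives 0, best alternative gives 0.
Others bid (14, 3, 14): truth gives 0, best alternative gives 0.
(Remaining 2 profiles checked similarly; truth is weakly best in each.)
In every case the truthful bid is at least as good as any alternative, so it is a dominant strategy.

Yes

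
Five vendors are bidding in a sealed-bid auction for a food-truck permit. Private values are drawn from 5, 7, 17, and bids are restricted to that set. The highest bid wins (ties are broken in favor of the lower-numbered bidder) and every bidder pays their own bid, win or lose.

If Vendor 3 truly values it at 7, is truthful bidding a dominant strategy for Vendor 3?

No

Consider the case where Vendor 1 bids 5, Vendor 2 bids 5, Vendor 4 bids 5 and Vendor 5 bids 17.
Truthful bid 7: loses but pays 7, utility -7.
Bid 5 instead: loses but pays 5, utility -5.
Since -5 > -7, bidding 5 is strictly better here, so truthful bidding is not dominant.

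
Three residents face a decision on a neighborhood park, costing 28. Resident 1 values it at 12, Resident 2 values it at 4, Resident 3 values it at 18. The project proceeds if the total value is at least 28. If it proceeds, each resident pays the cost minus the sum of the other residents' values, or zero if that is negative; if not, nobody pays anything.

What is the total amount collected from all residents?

18

Total value 34 ≥ cost 28, so it is built.
Resident 1: others sum to 22; max(0, 28 - 22) = 6.
Resident 2: others sum to 30; max(0, 28 - 30) = 0.
Resident 3: others sum to 16; max(0, 28 - 16) = 12.
Total collected = 6 + 0 + 12 = 18.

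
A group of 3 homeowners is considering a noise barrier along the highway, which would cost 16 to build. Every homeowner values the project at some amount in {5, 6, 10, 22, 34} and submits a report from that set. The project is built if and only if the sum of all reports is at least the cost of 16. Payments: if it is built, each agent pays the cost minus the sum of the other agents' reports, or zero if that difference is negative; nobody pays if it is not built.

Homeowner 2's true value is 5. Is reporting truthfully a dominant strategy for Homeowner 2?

Yes

Check each profile of the others' reports and compare truth against every alternative report.
Others report (5, 5): truth gives 0, best alternative gives -1.
Others report (5, 22): truth gives 5, best alternative gives 5.
Others report (5, 34): truth gives 5, best alternative gives 5.
Others report (6, 10): truth gives 5, best alternative gives 5.
Others report (6, 22): truth gives 5, best alternative gives 5.
Others report (6, 34): truth gives 5, best alternative gives 5.
(Remaining 19 profiles checked similarly; truth is weakly best in each.)
In every case the truthful report is at least as good as any alternative, so it is a dominant strategy.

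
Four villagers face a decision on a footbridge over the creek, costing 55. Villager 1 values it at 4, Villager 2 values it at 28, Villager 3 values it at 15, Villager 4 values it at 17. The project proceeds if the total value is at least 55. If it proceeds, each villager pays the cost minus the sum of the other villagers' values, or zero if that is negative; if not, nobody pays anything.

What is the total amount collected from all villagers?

Total value 64 ≥ cost 55, so it is built.
Villager 1: others sum to 60; max(0, 55 - 60) = 0.
Villager 2: others sum to 36; max(0, 55 - 36) = 19.
Villager 3: others sum to 49; max(0, 55 - 49) = 6.
Villager 4: others sum to 47; max(0, 55 - 47) = 8.
Total collected = 0 + 19 + 6 + 8 = 33.

33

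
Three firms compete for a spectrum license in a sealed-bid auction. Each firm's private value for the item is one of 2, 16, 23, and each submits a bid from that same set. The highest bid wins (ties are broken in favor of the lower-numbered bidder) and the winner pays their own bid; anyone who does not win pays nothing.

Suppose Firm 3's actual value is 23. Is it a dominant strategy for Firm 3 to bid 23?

No

Consider the case where Firm 1 bids 2 and Firm 2 bids 2.
Truthful bid 23: wins, pays 23, utility 23 - 23 = 0.
Bid 16 instead: wins, pays 16, utility 23 - 16 = 7.
Since 7 > 0, bidding 16 is strictly better here, so truthful bidding is not dominant.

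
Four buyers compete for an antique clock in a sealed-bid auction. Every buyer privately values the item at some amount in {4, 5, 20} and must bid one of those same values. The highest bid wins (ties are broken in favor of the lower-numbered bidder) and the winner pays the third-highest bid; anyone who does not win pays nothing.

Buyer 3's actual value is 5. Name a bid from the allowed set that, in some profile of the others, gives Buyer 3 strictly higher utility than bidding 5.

Suppose Buyer 1 bids 4, Buyer 2 bids 4 and Buyer 4 bids 20.
Bid 5: loses, pays 0, utility 0.
Bid 20: wins, pays 4, utility 5 - 4 = 1.
So bidding 20 beats truth here (1 > 0).

20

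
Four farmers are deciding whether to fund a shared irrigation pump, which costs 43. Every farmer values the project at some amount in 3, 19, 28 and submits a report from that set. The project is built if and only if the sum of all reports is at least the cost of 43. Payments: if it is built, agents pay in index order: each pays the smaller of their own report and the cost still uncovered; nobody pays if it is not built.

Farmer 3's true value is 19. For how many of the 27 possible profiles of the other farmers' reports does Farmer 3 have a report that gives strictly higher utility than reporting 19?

Others report (3, 19, 19): truth gives 0; report 3 gives 16 > 0. Violating.
Others report (3, 19, 28): truth gives 0; report 3 gives 16 > 0. Violating.
Others report (3, 28, 19): truth gives 7; report 3 gives 16 > 7. Violating.
Others report (3, 28, 28): truth gives 7; report 3 gives 16 > 7. Violating.
Others report (3, 3, 3): truth gives 0; no alternative beats it.
Others report (3, 3, 19): truth gives 0; no alternative beats it.
(Checking all 27 profiles: 11 have a profitable deviation, 16 do not.)

11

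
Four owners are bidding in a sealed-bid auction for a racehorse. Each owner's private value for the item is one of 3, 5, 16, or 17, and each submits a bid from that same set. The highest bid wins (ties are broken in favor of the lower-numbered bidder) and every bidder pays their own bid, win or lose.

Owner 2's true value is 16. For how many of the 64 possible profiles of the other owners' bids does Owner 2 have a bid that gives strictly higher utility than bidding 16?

Others bid (3, 3, 3): truth gives 0; bid 5 gives 11 > 0. Violating.
Others bid (3, 3, 5): truth gives 0; bid 5 gives 11 > 0. Violating.
Others bid (3, 3, 17): truth gives -16; bid 17 gives -1 > -16. Violating.
Others bid (3, 5, 3): truth gives 0; bid 5 gives 11 > 0. Violating.
Others bid (3, 3, 16): truth gives 0; no alternative beats it.
Others bid (3, 5, 16): truth gives 0; no alternative beats it.
(Checking all 64 profiles: 50 have a profitable deviation, 14 do not.)

50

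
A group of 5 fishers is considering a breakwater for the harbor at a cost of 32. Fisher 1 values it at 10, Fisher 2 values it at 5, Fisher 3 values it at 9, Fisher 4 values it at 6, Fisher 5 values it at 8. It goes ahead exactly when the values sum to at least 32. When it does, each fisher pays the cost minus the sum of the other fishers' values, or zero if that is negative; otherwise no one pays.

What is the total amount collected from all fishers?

9

Total value 38 ≥ cost 32, so it is built.
Fisher 1: others sum to 28; max(0, 32 - 28) = 4.
Fisher 2: others sum to 33; max(0, 32 - 33) = 0.
Fisher 3: others sum to 29; max(0, 32 - 29) = 3.
Fisher 4: others sum to 32; max(0, 32 - 32) = 0.
Fisher 5: others sum to 30; max(0, 32 - 30) = 2.
Total collected = 4 + 0 + 3 + 0 + 2 = 9.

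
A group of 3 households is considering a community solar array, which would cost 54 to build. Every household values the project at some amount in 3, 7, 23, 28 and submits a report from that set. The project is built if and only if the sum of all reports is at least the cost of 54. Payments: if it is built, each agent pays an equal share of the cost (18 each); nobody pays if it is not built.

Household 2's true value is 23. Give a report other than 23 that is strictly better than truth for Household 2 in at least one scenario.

28

Suppose Household 1 reports 3 and Household 3 reports 23.
Report 23: project not built, utility 0.
Report 28: project built, pays 18, utility 23 - 18 = 5.
So reporting 28 beats truth here (5 > 0).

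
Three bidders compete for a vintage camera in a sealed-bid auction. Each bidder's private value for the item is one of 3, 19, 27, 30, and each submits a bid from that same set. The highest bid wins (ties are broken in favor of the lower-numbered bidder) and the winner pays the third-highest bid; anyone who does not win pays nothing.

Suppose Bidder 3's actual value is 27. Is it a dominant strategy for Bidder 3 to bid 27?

Consider the case where Bidder 1 bids 3 and Bidder 2 bids 27.
Truthful bid 27: loses, pays 0, utility 0.
Bid 30 instead: wins, pays 3, utility 27 - 3 = 24.
Since 24 > 0, bidding 30 is strictly better here, so truthful bidding is not dominant.

No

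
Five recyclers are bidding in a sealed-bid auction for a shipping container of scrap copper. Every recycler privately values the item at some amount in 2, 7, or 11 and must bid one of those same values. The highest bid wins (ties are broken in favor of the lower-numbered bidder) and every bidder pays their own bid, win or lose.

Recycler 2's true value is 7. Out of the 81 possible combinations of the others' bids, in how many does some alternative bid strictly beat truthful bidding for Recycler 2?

Others bid (2, 2, 2, 11): truth gives -7; bid 2 gives -2 > -7. Violating.
Others bid (2, 2, 7, 11): truth gives -7; bid 2 gives -2 > -7. Violating.
Others bid (2, 2, 11, 2): truth gives -7; bid 2 gives -2 > -7. Violating.
Others bid (2, 2, 11, 7): truth gives -7; bid 2 gives -2 > -7. Violating.
Others bid (2, 2, 2, 2): truth gives 0; no alternative beats it.
Others bid (2, 2, 2, 7): truth gives 0; no alternative beats it.
(Checking all 81 profiles: 73 have a profitable deviation, 8 do not.)

73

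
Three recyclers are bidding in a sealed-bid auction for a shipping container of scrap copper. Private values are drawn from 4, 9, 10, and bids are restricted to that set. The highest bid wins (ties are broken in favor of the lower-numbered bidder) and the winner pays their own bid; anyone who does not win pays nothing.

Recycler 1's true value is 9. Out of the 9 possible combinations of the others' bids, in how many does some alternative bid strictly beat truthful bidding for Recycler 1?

Others bid (4, 4): truth gives 0; bid 4 gives 5 > 0. Violating.
Others bid (4, 9): truth gives 0; no alternative beats it.
Others bid (4, 10): truth gives 0; no alternative beats it.
(Checking all 9 profiles: 1 has a profitable deviation, 8 do not.)

1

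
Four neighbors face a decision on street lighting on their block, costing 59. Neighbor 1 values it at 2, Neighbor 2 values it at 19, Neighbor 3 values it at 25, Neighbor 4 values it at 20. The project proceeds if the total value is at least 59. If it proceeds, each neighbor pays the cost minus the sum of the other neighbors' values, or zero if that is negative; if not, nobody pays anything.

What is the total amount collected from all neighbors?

Total value 66 ≥ cost 59, so it is built.
Neighbor 1: others sum to 64; max(0, 59 - 64) = 0.
Neighbor 2: others sum to 47; max(0, 59 - 47) = 12.
Neighbor 3: others sum to 41; max(0, 59 - 41) = 18.
Neighbor 4: others sum to 46; max(0, 59 - 46) = 13.
Total collected = 0 + 12 + 18 + 13 = 43.

43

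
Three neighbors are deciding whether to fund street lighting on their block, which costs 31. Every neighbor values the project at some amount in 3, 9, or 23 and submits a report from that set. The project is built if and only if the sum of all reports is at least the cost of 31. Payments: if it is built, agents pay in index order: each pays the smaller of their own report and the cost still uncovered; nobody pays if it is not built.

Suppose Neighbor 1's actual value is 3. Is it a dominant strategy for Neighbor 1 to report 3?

Check each profile of the others' reports and compare truth against every alternative report.
Others report (3, 23): truth gives 0, best alternative gives -6.
Others report (9, 23): truth gives 0, best alternative gives -6.
Others report (23, 3): truth gives 0, best alternative gives -6.
Others report (23, 9): truth gives 0, best alternative gives -6.
Others report (23, 23): truth gives 0, best alternative gives -6.
Others report (3, 3): truth gives 0, best alternative gives 0.
(Remaining 3 profiles checked similarly; truth is weakly best in each.)
In every case the truthful report is at least as good as any alternative, so it is a dominant strategy.

Yes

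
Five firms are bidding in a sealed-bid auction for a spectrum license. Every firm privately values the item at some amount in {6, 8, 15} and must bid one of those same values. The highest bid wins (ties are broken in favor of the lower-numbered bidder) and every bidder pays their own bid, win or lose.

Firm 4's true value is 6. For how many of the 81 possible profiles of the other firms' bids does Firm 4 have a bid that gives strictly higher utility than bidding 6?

Others bid (6, 6, 6, 6): truth gives -6; bid 8 gives -2 > -6. Violating.
Others bid (6, 6, 6, 8): truth gives -6; bid 8 gives -2 > -6. Violating.
Others bid (6, 6, 6, 15): truth gives -6; no alternative beats it.
Others bid (6, 6, 8, 6): truth gives -6; no alternative beats it.
(Checking all 81 profiles: 2 have a profitable deviation, 79 do not.)

2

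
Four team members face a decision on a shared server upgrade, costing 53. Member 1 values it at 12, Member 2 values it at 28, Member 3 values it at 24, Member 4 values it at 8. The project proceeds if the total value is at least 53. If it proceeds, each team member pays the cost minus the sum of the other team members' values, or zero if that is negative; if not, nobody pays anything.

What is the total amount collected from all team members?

14

Total value 72 ≥ cost 53, so it is built.
Member 1: others sum to 60; max(0, 53 - 60) = 0.
Member 2: others sum to 44; max(0, 53 - 44) = 9.
Member 3: others sum to 48; max(0, 53 - 48) = 5.
Member 4: others sum to 64; max(0, 53 - 64) = 0.
Total collected = 0 + 9 + 5 + 0 = 14.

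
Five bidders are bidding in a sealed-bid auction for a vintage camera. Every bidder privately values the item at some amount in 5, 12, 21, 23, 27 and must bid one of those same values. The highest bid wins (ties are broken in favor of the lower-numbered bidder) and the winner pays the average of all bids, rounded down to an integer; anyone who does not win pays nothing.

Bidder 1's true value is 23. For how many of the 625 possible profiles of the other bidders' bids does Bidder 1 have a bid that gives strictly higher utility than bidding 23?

330

Others bid (5, 5, 5, 5): truth gives 15; bid 5 gives 18 > 15. Violating.
Others bid (5, 5, 5, 12): truth gives 13; bid 12 gives 16 > 13. Violating.
Others bid (5, 5, 5, 27): truth gives 0; bid 27 gives 10 > 0. Violating.
Others bid (5, 5, 12, 5): truth gives 13; bid 12 gives 16 > 13. Violating.
Others bid (5, 5, 5, 21): truth gives 12; no alternative beats it.
Others bid (5, 5, 5, 23): truth gives 11; no alternative beats it.
(Checking all 625 profiles: 330 have a profitable deviation, 295 do not.)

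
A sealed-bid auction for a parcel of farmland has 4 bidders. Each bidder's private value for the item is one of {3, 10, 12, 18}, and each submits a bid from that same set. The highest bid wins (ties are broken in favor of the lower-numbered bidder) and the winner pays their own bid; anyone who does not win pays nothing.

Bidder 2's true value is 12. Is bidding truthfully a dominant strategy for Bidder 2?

No

Consider the case where Bidder 1 bids 3, Bidder 3 bids 3 and Bidder 4 bids 3.
Truthful bid 12: wins, pays 12, utility 12 - 12 = 0.
Bid 10 instead: wins, pays 10, utility 12 - 10 = 2.
Since 2 > 0, bidding 10 is strictly better here, so truthful bidding is not dominant.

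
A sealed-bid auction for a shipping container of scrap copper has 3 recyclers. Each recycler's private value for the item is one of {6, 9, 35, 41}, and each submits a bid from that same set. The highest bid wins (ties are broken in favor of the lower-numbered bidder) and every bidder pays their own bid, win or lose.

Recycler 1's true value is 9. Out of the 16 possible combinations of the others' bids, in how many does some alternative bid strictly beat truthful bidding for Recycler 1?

Others bid (6, 6): truth gives 0; bid 6 gives 3 > 0. Violating.
Others bid (6, 35): truth gives -9; bid 6 gives -6 > -9. Violating.
Others bid (6, 41): truth gives -9; bid 6 gives -6 > -9. Violating.
Others bid (9, 35): truth gives -9; bid 6 gives -6 > -9. Violating.
Others bid (6, 9): truth gives 0; no alternative beats it.
Others bid (9, 6): truth gives 0; no alternative beats it.
(Checking all 16 profiles: 13 have a profitable deviation, 3 do not.)

13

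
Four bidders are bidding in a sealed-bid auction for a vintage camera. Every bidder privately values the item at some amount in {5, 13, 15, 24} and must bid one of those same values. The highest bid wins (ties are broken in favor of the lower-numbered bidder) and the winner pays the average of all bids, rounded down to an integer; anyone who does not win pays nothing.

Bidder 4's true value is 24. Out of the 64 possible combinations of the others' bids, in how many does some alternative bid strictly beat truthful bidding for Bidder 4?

Others bid (5, 5, 5): truth gives 15; bid 13 gives 17 > 15. Violating.
Others bid (5, 5, 13): truth gives 13; bid 15 gives 15 > 13. Violating.
Others bid (5, 13, 5): truth gives 13; bid 15 gives 15 > 13. Violating.
Others bid (5, 13, 13): truth gives 11; bid 15 gives 13 > 11. Violating.
Others bid (5, 5, 15): truth gives 12; no alternative beats it.
Others bid (5, 5, 24): truth gives 0; no alternative beats it.
(Checking all 64 profiles: 8 have a profitable deviation, 56 do not.)

8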